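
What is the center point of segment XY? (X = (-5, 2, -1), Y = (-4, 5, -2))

M = ((x₁+x₂)/2, (y₁+y₂)/2, (z₁+z₂)/2)
  = ((-5 - 4)/2, (2 + 5)/2, (-1 - 2)/2)
  = (-9/2, 7/2, -3/2)
  = (-4.5, 3.5, -1.5)

(-4.5, 3.5, -1.5)


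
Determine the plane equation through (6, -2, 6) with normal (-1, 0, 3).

The plane through P with normal n = (a, b, c) satisfies n·(r - P) = 0,
i.e. ax + by + cz = a·x₀ + b·y₀ + c·z₀.
d = (-1)·6 + 0·(-2) + 3·6
  = -6 + 0 + 18
  = 12
Equation: -x + 3z = 12

-x + 3z = 12


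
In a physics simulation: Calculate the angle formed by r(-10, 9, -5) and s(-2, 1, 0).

r·s = (-10)·(-2) + 9·1 + (-5)·0 = 20 + 9 + 0 = 29
|r| = √((-10)² + 9² + (-5)²) = √206 ≈ 14.35
|s| = √((-2)² + 1² + 0²) = √5 ≈ 2.236
cos θ = (r·s)/(|r||s|) = 29/(14.35·2.236) ≈ 0.9036
θ = arccos(0.9036) ≈ 25.36°

25.36°


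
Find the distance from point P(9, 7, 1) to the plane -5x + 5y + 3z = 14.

distance = |a·x₀ + b·y₀ + c·z₀ - d| / √(a² + b² + c²)
  = |(-5)·9 + 5·7 + 3·1 - 14| / √((-5)² + 5² + 3²)
  = |-45 + 35 + 3 - 14| / √(25 + 25 + 9)
  = |-21| / √59
  = 21 / 7.681
  ≈ 2.734

2.734


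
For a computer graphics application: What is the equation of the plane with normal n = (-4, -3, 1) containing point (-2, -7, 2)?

The plane through P with normal n = (a, b, c) satisfies n·(r - P) = 0,
i.e. ax + by + cz = a·x₀ + b·y₀ + c·z₀.
d = (-4)·(-2) + (-3)·(-7) + 1·2
  = 8 + 21 + 2
  = 31
Equation: -4x - 3y + z = 31

-4x - 3y + z = 31


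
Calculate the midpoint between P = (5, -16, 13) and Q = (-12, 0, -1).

M = ((x₁+x₂)/2, (y₁+y₂)/2, (z₁+z₂)/2)
  = ((5 - 12)/2, (-16 + 0)/2, (13 - 1)/2)
  = (-7/2, -16/2, 12/2)
  = (-3.5, -8, 6)

(-3.5, -8, 6)


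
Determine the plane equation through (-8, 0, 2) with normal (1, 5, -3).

The plane through P with normal n = (a, b, c) satisfies n·(r - P) = 0,
i.e. ax + by + cz = a·x₀ + b·y₀ + c·z₀.
d = 1·(-8) + 5·0 + (-3)·2
  = -8 + 0 - 6
  = -14
Equation: x + 5y - 3z = -14

x + 5y - 3z = -14


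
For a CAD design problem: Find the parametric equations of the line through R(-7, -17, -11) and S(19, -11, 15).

Direction vector d = S - R = (19 + 7, -11 + 17, 15 + 11) = (26, 6, 26)
Parametric form r = R + t·d:
x = -7 + 26t, y = -17 + 6t, z = -11 + 26t

x = -7 + 26t, y = -17 + 6t, z = -11 + 26t


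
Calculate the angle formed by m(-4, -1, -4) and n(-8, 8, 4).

m·n = (-4)·(-8) + (-1)·8 + (-4)·4 = 32 - 8 - 16 = 8
|m| = √((-4)² + (-1)² + (-4)²) = √33 ≈ 5.745
|n| = √((-8)² + 8² + 4²) = √144 ≈ 12
cos θ = (m·n)/(|m||n|) = 8/(5.745·12) ≈ 0.1161
θ = arccos(0.1161) ≈ 83.34°

83.34°


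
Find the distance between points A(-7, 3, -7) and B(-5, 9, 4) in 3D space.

d = √[(x₂-x₁)² + (y₂-y₁)² + (z₂-z₁)²]
  = √[2² + 6² + 11²]
  = √[4 + 36 + 121]
  = √161
  ≈ 12.69

12.69


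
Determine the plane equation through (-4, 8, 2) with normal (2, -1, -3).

The plane through P with normal n = (a, b, c) satisfies n·(r - P) = 0,
i.e. ax + by + cz = a·x₀ + b·y₀ + c·z₀.
d = 2·(-4) + (-1)·8 + (-3)·2
  = -8 - 8 - 6
  = -22
Equation: 2x - y - 3z = -22

2x - y - 3z = -22


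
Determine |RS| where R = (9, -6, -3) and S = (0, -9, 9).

d = √[(x₂-x₁)² + (y₂-y₁)² + (z₂-z₁)²]
  = √[(-9)² + (-3)² + 12²]
  = √[81 + 9 + 144]
  = √234
  ≈ 15.3

15.3


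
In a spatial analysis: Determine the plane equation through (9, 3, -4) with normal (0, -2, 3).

The plane through P with normal n = (a, b, c) satisfies n·(r - P) = 0,
i.e. ax + by + cz = a·x₀ + b·y₀ + c·z₀.
d = 0·9 + (-2)·3 + 3·(-4)
  = 0 - 6 - 12
  = -18
Equation: -2y + 3z = -18

-2y + 3z = -18


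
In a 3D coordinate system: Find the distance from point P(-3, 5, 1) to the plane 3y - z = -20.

distance = |a·x₀ + b·y₀ + c·z₀ - d| / √(a² + b² + c²)
  = |0·(-3) + 3·5 + (-1)·1 - (-20)| / √(0² + 3² + (-1)²)
  = |0 + 15 - 1 + 20| / √(0 + 9 + 1)
  = |34| / √10
  = 34 / 3.162
  ≈ 10.75

10.75


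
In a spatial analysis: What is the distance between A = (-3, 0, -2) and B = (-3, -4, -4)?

d = √[(x₂-x₁)² + (y₂-y₁)² + (z₂-z₁)²]
  = √[0² + (-4)² + (-2)²]
  = √[0 + 16 + 4]
  = √20
  ≈ 4.472

4.472


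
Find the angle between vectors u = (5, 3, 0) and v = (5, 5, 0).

u·v = 5·5 + 3·5 + 0·0 = 25 + 15 + 0 = 40
|u| = √(5² + 3² + 0²) = √34 ≈ 5.831
|v| = √(5² + 5² + 0²) = √50 ≈ 7.071
cos θ = (u·v)/(|u||v|) = 40/(5.831·7.071) ≈ 0.9701
θ = arccos(0.9701) ≈ 14.04°

14.04°


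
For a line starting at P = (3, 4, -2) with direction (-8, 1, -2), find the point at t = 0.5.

P(t) = P + t·d
  = (3 + (-8)·0.5, 4 + 1·0.5, -2 + (-2)·0.5)
  = (3 - 4, 4 + 0.5, -2 - 1)
  = (-1, 4.5, -3)

(-1, 4.5, -3)


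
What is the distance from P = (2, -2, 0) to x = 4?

distance = |a·x₀ + b·y₀ + c·z₀ - d| / √(a² + b² + c²)
  = |1·2 + 0·(-2) + 0·0 - 4| / √(1² + 0² + 0²)
  = |2 + 0 + 0 - 4| / √(1 + 0 + 0)
  = |-2| / √1
  = 2 / 1
  ≈ 2

2


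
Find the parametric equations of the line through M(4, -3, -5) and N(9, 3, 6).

Direction vector d = N - M = (9 - 4, 3 + 3, 6 + 5) = (5, 6, 11)
Parametric form r = M + t·d:
x = 4 + 5t, y = -3 + 6t, z = -5 + 11t

x = 4 + 5t, y = -3 + 6t, z = -5 + 11t


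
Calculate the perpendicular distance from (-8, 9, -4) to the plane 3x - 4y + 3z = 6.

distance = |a·x₀ + b·y₀ + c·z₀ - d| / √(a² + b² + c²)
  = |3·(-8) + (-4)·9 + 3·(-4) - 6| / √(3² + (-4)² + 3²)
  = |-24 - 36 - 12 - 6| / √(9 + 16 + 9)
  = |-78| / √34
  = 78 / 5.831
  ≈ 13.38

13.38


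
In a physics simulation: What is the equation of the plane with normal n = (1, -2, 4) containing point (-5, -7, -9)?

The plane through P with normal n = (a, b, c) satisfies n·(r - P) = 0,
i.e. ax + by + cz = a·x₀ + b·y₀ + c·z₀.
d = 1·(-5) + (-2)·(-7) + 4·(-9)
  = -5 + 14 - 36
  = -27
Equation: x - 2y + 4z = -27

x - 2y + 4z = -27


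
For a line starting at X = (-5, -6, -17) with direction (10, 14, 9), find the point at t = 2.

P(t) = X + t·d
  = (-5 + 10·2, -6 + 14·2, -17 + 9·2)
  = (-5 + 20, -6 + 28, -17 + 18)
  = (15, 22, 1)

(15, 22, 1)


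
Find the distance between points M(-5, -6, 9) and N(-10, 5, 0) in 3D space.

d = √[(x₂-x₁)² + (y₂-y₁)² + (z₂-z₁)²]
  = √[(-5)² + 11² + (-9)²]
  = √[25 + 121 + 81]
  = √227
  ≈ 15.07

15.07


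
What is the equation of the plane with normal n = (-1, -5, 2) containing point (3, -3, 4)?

The plane through P with normal n = (a, b, c) satisfies n·(r - P) = 0,
i.e. ax + by + cz = a·x₀ + b·y₀ + c·z₀.
d = (-1)·3 + (-5)·(-3) + 2·4
  = -3 + 15 + 8
  = 20
Equation: -x - 5y + 2z = 20

-x - 5y + 2z = 20


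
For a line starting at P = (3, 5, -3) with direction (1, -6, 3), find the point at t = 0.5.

P(t) = P + t·d
  = (3 + 1·0.5, 5 + (-6)·0.5, -3 + 3·0.5)
  = (3 + 0.5, 5 - 3, -3 + 1.5)
  = (3.5, 2, -1.5)

(3.5, 2, -1.5)


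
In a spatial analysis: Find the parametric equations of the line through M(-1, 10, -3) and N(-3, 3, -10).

Direction vector d = N - M = (-3 + 1, 3 - 10, -10 + 3) = (-2, -7, -7)
Parametric form r = M + t·d:
x = -1 - 2t, y = 10 - 7t, z = -3 - 7t

x = -1 - 2t, y = 10 - 7t, z = -3 - 7t


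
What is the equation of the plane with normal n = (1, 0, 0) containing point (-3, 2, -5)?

The plane through P with normal n = (a, b, c) satisfies n·(r - P) = 0,
i.e. ax + by + cz = a·x₀ + b·y₀ + c·z₀.
d = 1·(-3) + 0·2 + 0·(-5)
  = -3 + 0 + 0
  = -3
Equation: x = -3

x = -3


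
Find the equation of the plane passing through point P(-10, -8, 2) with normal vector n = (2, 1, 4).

The plane through P with normal n = (a, b, c) satisfies n·(r - P) = 0,
i.e. ax + by + cz = a·x₀ + b·y₀ + c·z₀.
d = 2·(-10) + 1·(-8) + 4·2
  = -20 - 8 + 8
  = -20
Equation: 2x + y + 4z = -20

2x + y + 4z = -20


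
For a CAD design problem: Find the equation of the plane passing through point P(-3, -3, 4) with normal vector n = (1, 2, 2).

The plane through P with normal n = (a, b, c) satisfies n·(r - P) = 0,
i.e. ax + by + cz = a·x₀ + b·y₀ + c·z₀.
d = 1·(-3) + 2·(-3) + 2·4
  = -3 - 6 + 8
  = -1
Equation: x + 2y + 2z = -1

x + 2y + 2z = -1


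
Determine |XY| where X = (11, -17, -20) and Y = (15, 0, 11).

d = √[(x₂-x₁)² + (y₂-y₁)² + (z₂-z₁)²]
  = √[4² + 17² + 31²]
  = √[16 + 289 + 961]
  = √1266
  ≈ 35.58

35.58


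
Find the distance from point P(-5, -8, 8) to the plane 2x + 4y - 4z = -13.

distance = |a·x₀ + b·y₀ + c·z₀ - d| / √(a² + b² + c²)
  = |2·(-5) + 4·(-8) + (-4)·8 - (-13)| / √(2² + 4² + (-4)²)
  = |-10 - 32 - 32 + 13| / √(4 + 16 + 16)
  = |-61| / √36
  = 61 / 6
  ≈ 10.17

10.17


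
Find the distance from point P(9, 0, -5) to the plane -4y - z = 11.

distance = |a·x₀ + b·y₀ + c·z₀ - d| / √(a² + b² + c²)
  = |0·9 + (-4)·0 + (-1)·(-5) - 11| / √(0² + (-4)² + (-1)²)
  = |0 + 0 + 5 - 11| / √(0 + 16 + 1)
  = |-6| / √17
  = 6 / 4.123
  ≈ 1.455

1.455


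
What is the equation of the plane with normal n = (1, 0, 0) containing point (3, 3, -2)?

The plane through P with normal n = (a, b, c) satisfies n·(r - P) = 0,
i.e. ax + by + cz = a·x₀ + b·y₀ + c·z₀.
d = 1·3 + 0·3 + 0·(-2)
  = 3 + 0 + 0
  = 3
Equation: x = 3

x = 3


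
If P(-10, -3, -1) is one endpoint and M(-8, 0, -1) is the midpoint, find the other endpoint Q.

Q = 2M - P
  = (2·(-8) - (-10), 2·0 - (-3), 2·(-1) - (-1))
  = (-16 + 10, 0 + 3, -2 + 1)
  = (-6, 3, -1)

(-6, 3, -1)


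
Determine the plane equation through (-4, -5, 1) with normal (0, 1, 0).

The plane through P with normal n = (a, b, c) satisfies n·(r - P) = 0,
i.e. ax + by + cz = a·x₀ + b·y₀ + c·z₀.
d = 0·(-4) + 1·(-5) + 0·1
  = 0 - 5 + 0
  = -5
Equation: y = -5

y = -5


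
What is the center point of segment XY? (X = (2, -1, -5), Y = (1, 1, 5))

M = ((x₁+x₂)/2, (y₁+y₂)/2, (z₁+z₂)/2)
  = ((2 + 1)/2, (-1 + 1)/2, (-5 + 5)/2)
  = (3/2, 0/2, 0/2)
  = (1.5, 0, 0)

(1.5, 0, 0)


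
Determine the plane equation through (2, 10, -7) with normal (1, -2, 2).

The plane through P with normal n = (a, b, c) satisfies n·(r - P) = 0,
i.e. ax + by + cz = a·x₀ + b·y₀ + c·z₀.
d = 1·2 + (-2)·10 + 2·(-7)
  = 2 - 20 - 14
  = -32
Equation: x - 2y + 2z = -32

x - 2y + 2z = -32


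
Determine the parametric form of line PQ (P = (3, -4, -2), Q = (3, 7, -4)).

Direction vector d = Q - P = (3 - 3, 7 + 4, -4 + 2) = (0, 11, -2)
Parametric form r = P + t·d:
x = 3, y = -4 + 11t, z = -2 - 2t

x = 3, y = -4 + 11t, z = -2 - 2t


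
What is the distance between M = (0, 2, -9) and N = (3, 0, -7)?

d = √[(x₂-x₁)² + (y₂-y₁)² + (z₂-z₁)²]
  = √[3² + (-2)² + 2²]
  = √[9 + 4 + 4]
  = √17
  ≈ 4.123

4.123


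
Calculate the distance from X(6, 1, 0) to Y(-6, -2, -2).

d = √[(x₂-x₁)² + (y₂-y₁)² + (z₂-z₁)²]
  = √[(-12)² + (-3)² + (-2)²]
  = √[144 + 9 + 4]
  = √157
  ≈ 12.53

12.53


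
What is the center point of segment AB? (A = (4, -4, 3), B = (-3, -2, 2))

M = ((x₁+x₂)/2, (y₁+y₂)/2, (z₁+z₂)/2)
  = ((4 - 3)/2, (-4 - 2)/2, (3 + 2)/2)
  = (1/2, -6/2, 5/2)
  = (0.5, -3, 2.5)

(0.5, -3, 2.5)


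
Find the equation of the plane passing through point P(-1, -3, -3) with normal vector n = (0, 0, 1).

The plane through P with normal n = (a, b, c) satisfies n·(r - P) = 0,
i.e. ax + by + cz = a·x₀ + b·y₀ + c·z₀.
d = 0·(-1) + 0·(-3) + 1·(-3)
  = 0 + 0 - 3
  = -3
Equation: z = -3

z = -3


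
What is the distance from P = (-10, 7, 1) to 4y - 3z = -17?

distance = |a·x₀ + b·y₀ + c·z₀ - d| / √(a² + b² + c²)
  = |0·(-10) + 4·7 + (-3)·1 - (-17)| / √(0² + 4² + (-3)²)
  = |0 + 28 - 3 + 17| / √(0 + 16 + 9)
  = |42| / √25
  = 42 / 5
  ≈ 8.4

8.4


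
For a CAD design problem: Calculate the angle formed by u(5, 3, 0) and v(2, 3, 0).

u·v = 5·2 + 3·3 + 0·0 = 10 + 9 + 0 = 19
|u| = √(5² + 3² + 0²) = √34 ≈ 5.831
|v| = √(2² + 3² + 0²) = √13 ≈ 3.606
cos θ = (u·v)/(|u||v|) = 19/(5.831·3.606) ≈ 0.9037
θ = arccos(0.9037) ≈ 25.35°

25.35°


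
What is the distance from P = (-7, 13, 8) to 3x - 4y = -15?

distance = |a·x₀ + b·y₀ + c·z₀ - d| / √(a² + b² + c²)
  = |3·(-7) + (-4)·13 + 0·8 - (-15)| / √(3² + (-4)² + 0²)
  = |-21 - 52 + 0 + 15| / √(9 + 16 + 0)
  = |-58| / √25
  = 58 / 5
  ≈ 11.6

11.6


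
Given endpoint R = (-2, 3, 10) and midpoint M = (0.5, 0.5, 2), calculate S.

S = 2M - R
  = (2·0.5 - (-2), 2·0.5 - 3, 2·2 - 10)
  = (1 + 2, 1 - 3, 4 - 10)
  = (3, -2, -6)

(3, -2, -6)


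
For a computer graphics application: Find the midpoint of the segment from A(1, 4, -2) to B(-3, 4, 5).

M = ((x₁+x₂)/2, (y₁+y₂)/2, (z₁+z₂)/2)
  = ((1 - 3)/2, (4 + 4)/2, (-2 + 5)/2)
  = (-2/2, 8/2, 3/2)
  = (-1, 4, 1.5)

(-1, 4, 1.5)


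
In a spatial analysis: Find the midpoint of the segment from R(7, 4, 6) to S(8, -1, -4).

M = ((x₁+x₂)/2, (y₁+y₂)/2, (z₁+z₂)/2)
  = ((7 + 8)/2, (4 - 1)/2, (6 - 4)/2)
  = (15/2, 3/2, 2/2)
  = (7.5, 1.5, 1)

(7.5, 1.5, 1)


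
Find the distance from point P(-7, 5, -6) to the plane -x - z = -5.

distance = |a·x₀ + b·y₀ + c·z₀ - d| / √(a² + b² + c²)
  = |(-1)·(-7) + 0·5 + (-1)·(-6) - (-5)| / √((-1)² + 0² + (-1)²)
  = |7 + 0 + 6 + 5| / √(1 + 0 + 1)
  = |18| / √2
  = 18 / 1.414
  ≈ 12.73

12.73


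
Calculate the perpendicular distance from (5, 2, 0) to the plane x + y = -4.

distance = |a·x₀ + b·y₀ + c·z₀ - d| / √(a² + b² + c²)
  = |1·5 + 1·2 + 0·0 - (-4)| / √(1² + 1² + 0²)
  = |5 + 2 + 0 + 4| / √(1 + 1 + 0)
  = |11| / √2
  = 11 / 1.414
  ≈ 7.778

7.778


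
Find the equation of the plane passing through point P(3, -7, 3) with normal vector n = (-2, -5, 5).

The plane through P with normal n = (a, b, c) satisfies n·(r - P) = 0,
i.e. ax + by + cz = a·x₀ + b·y₀ + c·z₀.
d = (-2)·3 + (-5)·(-7) + 5·3
  = -6 + 35 + 15
  = 44
Equation: -2x - 5y + 5z = 44

-2x - 5y + 5z = 44


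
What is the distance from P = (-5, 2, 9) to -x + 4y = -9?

distance = |a·x₀ + b·y₀ + c·z₀ - d| / √(a² + b² + c²)
  = |(-1)·(-5) + 4·2 + 0·9 - (-9)| / √((-1)² + 4² + 0²)
  = |5 + 8 + 0 + 9| / √(1 + 16 + 0)
  = |22| / √17
  = 22 / 4.123
  ≈ 5.336

5.336


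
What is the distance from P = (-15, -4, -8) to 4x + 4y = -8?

distance = |a·x₀ + b·y₀ + c·z₀ - d| / √(a² + b² + c²)
  = |4·(-15) + 4·(-4) + 0·(-8) - (-8)| / √(4² + 4² + 0²)
  = |-60 - 16 + 0 + 8| / √(16 + 16 + 0)
  = |-68| / √32
  = 68 / 5.657
  ≈ 12.02

12.02


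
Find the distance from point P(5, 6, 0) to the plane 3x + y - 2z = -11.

distance = |a·x₀ + b·y₀ + c·z₀ - d| / √(a² + b² + c²)
  = |3·5 + 1·6 + (-2)·0 - (-11)| / √(3² + 1² + (-2)²)
  = |15 + 6 + 0 + 11| / √(9 + 1 + 4)
  = |32| / √14
  = 32 / 3.742
  ≈ 8.552

8.552


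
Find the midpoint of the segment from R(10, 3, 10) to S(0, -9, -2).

M = ((x₁+x₂)/2, (y₁+y₂)/2, (z₁+z₂)/2)
  = ((10 + 0)/2, (3 - 9)/2, (10 - 2)/2)
  = (10/2, -6/2, 8/2)
  = (5, -3, 4)

(5, -3, 4)


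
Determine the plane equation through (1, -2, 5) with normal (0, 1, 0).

The plane through P with normal n = (a, b, c) satisfies n·(r - P) = 0,
i.e. ax + by + cz = a·x₀ + b·y₀ + c·z₀.
d = 0·1 + 1·(-2) + 0·5
  = 0 - 2 + 0
  = -2
Equation: y = -2

y = -2


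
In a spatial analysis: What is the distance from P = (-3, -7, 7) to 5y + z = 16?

distance = |a·x₀ + b·y₀ + c·z₀ - d| / √(a² + b² + c²)
  = |0·(-3) + 5·(-7) + 1·7 - 16| / √(0² + 5² + 1²)
  = |0 - 35 + 7 - 16| / √(0 + 25 + 1)
  = |-44| / √26
  = 44 / 5.099
  ≈ 8.629

8.629


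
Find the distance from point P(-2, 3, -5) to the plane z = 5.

distance = |a·x₀ + b·y₀ + c·z₀ - d| / √(a² + b² + c²)
  = |0·(-2) + 0·3 + 1·(-5) - 5| / √(0² + 0² + 1²)
  = |0 + 0 - 5 - 5| / √(0 + 0 + 1)
  = |-10| / √1
  = 10 / 1
  ≈ 10

10


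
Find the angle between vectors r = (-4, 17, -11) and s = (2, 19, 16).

r·s = (-4)·2 + 17·19 + (-11)·16 = -8 + 323 - 176 = 139
|r| = √((-4)² + 17² + (-11)²) = √426 ≈ 20.64
|s| = √(2² + 19² + 16²) = √621 ≈ 24.92
cos θ = (r·s)/(|r||s|) = 139/(20.64·24.92) ≈ 0.2702
θ = arccos(0.2702) ≈ 74.32°

74.32°


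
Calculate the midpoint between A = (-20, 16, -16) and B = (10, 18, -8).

M = ((x₁+x₂)/2, (y₁+y₂)/2, (z₁+z₂)/2)
  = ((-20 + 10)/2, (16 + 18)/2, (-16 - 8)/2)
  = (-10/2, 34/2, -24/2)
  = (-5, 17, -12)

(-5, 17, -12)


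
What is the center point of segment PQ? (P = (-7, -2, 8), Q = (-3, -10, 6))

M = ((x₁+x₂)/2, (y₁+y₂)/2, (z₁+z₂)/2)
  = ((-7 - 3)/2, (-2 - 10)/2, (8 + 6)/2)
  = (-10/2, -12/2, 14/2)
  = (-5, -6, 7)

(-5, -6, 7)


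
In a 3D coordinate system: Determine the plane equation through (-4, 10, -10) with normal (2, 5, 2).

The plane through P with normal n = (a, b, c) satisfies n·(r - P) = 0,
i.e. ax + by + cz = a·x₀ + b·y₀ + c·z₀.
d = 2·(-4) + 5·10 + 2·(-10)
  = -8 + 50 - 20
  = 22
Equation: 2x + 5y + 2z = 22

2x + 5y + 2z = 22


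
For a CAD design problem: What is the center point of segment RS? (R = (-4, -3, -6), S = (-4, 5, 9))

M = ((x₁+x₂)/2, (y₁+y₂)/2, (z₁+z₂)/2)
  = ((-4 - 4)/2, (-3 + 5)/2, (-6 + 9)/2)
  = (-8/2, 2/2, 3/2)
  = (-4, 1, 1.5)

(-4, 1, 1.5)


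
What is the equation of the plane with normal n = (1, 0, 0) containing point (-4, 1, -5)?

The plane through P with normal n = (a, b, c) satisfies n·(r - P) = 0,
i.e. ax + by + cz = a·x₀ + b·y₀ + c·z₀.
d = 1·(-4) + 0·1 + 0·(-5)
  = -4 + 0 + 0
  = -4
Equation: x = -4

x = -4


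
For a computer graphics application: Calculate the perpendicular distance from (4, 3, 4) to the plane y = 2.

distance = |a·x₀ + b·y₀ + c·z₀ - d| / √(a² + b² + c²)
  = |0·4 + 1·3 + 0·4 - 2| / √(0² + 1² + 0²)
  = |0 + 3 + 0 - 2| / √(0 + 1 + 0)
  = |1| / √1
  = 1 / 1
  ≈ 1

1


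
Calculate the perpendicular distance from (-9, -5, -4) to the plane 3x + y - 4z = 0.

distance = |a·x₀ + b·y₀ + c·z₀ - d| / √(a² + b² + c²)
  = |3·(-9) + 1·(-5) + (-4)·(-4) - 0| / √(3² + 1² + (-4)²)
  = |-27 - 5 + 16 + 0| / √(9 + 1 + 16)
  = |-16| / √26
  = 16 / 5.099
  ≈ 3.138

3.138


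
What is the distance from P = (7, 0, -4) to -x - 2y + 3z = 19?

distance = |a·x₀ + b·y₀ + c·z₀ - d| / √(a² + b² + c²)
  = |(-1)·7 + (-2)·0 + 3·(-4) - 19| / √((-1)² + (-2)² + 3²)
  = |-7 + 0 - 12 - 19| / √(1 + 4 + 9)
  = |-38| / √14
  = 38 / 3.742
  ≈ 10.16

10.16


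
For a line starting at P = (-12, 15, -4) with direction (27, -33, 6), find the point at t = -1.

P(t) = P + t·d
  = (-12 + 27·(-1), 15 + (-33)·(-1), -4 + 6·(-1))
  = (-12 - 27, 15 + 33, -4 - 6)
  = (-39, 48, -10)

(-39, 48, -10)


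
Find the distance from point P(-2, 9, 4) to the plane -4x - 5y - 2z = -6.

distance = |a·x₀ + b·y₀ + c·z₀ - d| / √(a² + b² + c²)
  = |(-4)·(-2) + (-5)·9 + (-2)·4 - (-6)| / √((-4)² + (-5)² + (-2)²)
  = |8 - 45 - 8 + 6| / √(16 + 25 + 4)
  = |-39| / √45
  = 39 / 6.708
  ≈ 5.814

5.814


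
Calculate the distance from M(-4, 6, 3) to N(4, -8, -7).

d = √[(x₂-x₁)² + (y₂-y₁)² + (z₂-z₁)²]
  = √[8² + (-14)² + (-10)²]
  = √[64 + 196 + 100]
  = √360
  ≈ 18.97

18.97


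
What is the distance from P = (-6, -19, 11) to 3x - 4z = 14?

distance = |a·x₀ + b·y₀ + c·z₀ - d| / √(a² + b² + c²)
  = |3·(-6) + 0·(-19) + (-4)·11 - 14| / √(3² + 0² + (-4)²)
  = |-18 + 0 - 44 - 14| / √(9 + 0 + 16)
  = |-76| / √25
  = 76 / 5
  ≈ 15.2

15.2


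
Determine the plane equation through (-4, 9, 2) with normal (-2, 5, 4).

The plane through P with normal n = (a, b, c) satisfies n·(r - P) = 0,
i.e. ax + by + cz = a·x₀ + b·y₀ + c·z₀.
d = (-2)·(-4) + 5·9 + 4·2
  = 8 + 45 + 8
  = 61
Equation: -2x + 5y + 4z = 61

-2x + 5y + 4z = 61


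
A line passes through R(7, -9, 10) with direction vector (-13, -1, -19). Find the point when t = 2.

P(t) = R + t·d
  = (7 + (-13)·2, -9 + (-1)·2, 10 + (-19)·2)
  = (7 - 26, -9 - 2, 10 - 38)
  = (-19, -11, -28)

(-19, -11, -28)


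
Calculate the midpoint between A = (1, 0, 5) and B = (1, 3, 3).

M = ((x₁+x₂)/2, (y₁+y₂)/2, (z₁+z₂)/2)
  = ((1 + 1)/2, (0 + 3)/2, (5 + 3)/2)
  = (2/2, 3/2, 8/2)
  = (1, 1.5, 4)

(1, 1.5, 4)


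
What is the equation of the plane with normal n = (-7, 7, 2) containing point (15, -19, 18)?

The plane through P with normal n = (a, b, c) satisfies n·(r - P) = 0,
i.e. ax + by + cz = a·x₀ + b·y₀ + c·z₀.
d = (-7)·15 + 7·(-19) + 2·18
  = -105 - 133 + 36
  = -202
Equation: -7x + 7y + 2z = -202

-7x + 7y + 2z = -202


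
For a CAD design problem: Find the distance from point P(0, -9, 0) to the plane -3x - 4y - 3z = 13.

distance = |a·x₀ + b·y₀ + c·z₀ - d| / √(a² + b² + c²)
  = |(-3)·0 + (-4)·(-9) + (-3)·0 - 13| / √((-3)² + (-4)² + (-3)²)
  = |0 + 36 + 0 - 13| / √(9 + 16 + 9)
  = |23| / √34
  = 23 / 5.831
  ≈ 3.944

3.944


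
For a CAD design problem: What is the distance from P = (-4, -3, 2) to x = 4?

distance = |a·x₀ + b·y₀ + c·z₀ - d| / √(a² + b² + c²)
  = |1·(-4) + 0·(-3) + 0·2 - 4| / √(1² + 0² + 0²)
  = |-4 + 0 + 0 - 4| / √(1 + 0 + 0)
  = |-8| / √1
  = 8 / 1
  ≈ 8

8


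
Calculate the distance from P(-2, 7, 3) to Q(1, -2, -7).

d = √[(x₂-x₁)² + (y₂-y₁)² + (z₂-z₁)²]
  = √[3² + (-9)² + (-10)²]
  = √[9 + 81 + 100]
  = √190
  ≈ 13.78

13.78


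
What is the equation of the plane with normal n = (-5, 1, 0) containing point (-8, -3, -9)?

The plane through P with normal n = (a, b, c) satisfies n·(r - P) = 0,
i.e. ax + by + cz = a·x₀ + b·y₀ + c·z₀.
d = (-5)·(-8) + 1·(-3) + 0·(-9)
  = 40 - 3 + 0
  = 37
Equation: -5x + y = 37

-5x + y = 37


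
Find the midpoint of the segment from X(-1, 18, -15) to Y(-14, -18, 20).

M = ((x₁+x₂)/2, (y₁+y₂)/2, (z₁+z₂)/2)
  = ((-1 - 14)/2, (18 - 18)/2, (-15 + 20)/2)
  = (-15/2, 0/2, 5/2)
  = (-7.5, 0, 2.5)

(-7.5, 0, 2.5)


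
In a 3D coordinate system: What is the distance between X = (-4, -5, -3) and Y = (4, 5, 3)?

d = √[(x₂-x₁)² + (y₂-y₁)² + (z₂-z₁)²]
  = √[8² + 10² + 6²]
  = √[64 + 100 + 36]
  = √200
  ≈ 14.14

14.14


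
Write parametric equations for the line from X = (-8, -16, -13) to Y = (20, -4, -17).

Direction vector d = Y - X = (20 + 8, -4 + 16, -17 + 13) = (28, 12, -4)
Parametric form r = X + t·d:
x = -8 + 28t, y = -16 + 12t, z = -13 - 4t

x = -8 + 28t, y = -16 + 12t, z = -13 - 4t


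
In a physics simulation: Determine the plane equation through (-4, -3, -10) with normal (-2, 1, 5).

The plane through P with normal n = (a, b, c) satisfies n·(r - P) = 0,
i.e. ax + by + cz = a·x₀ + b·y₀ + c·z₀.
d = (-2)·(-4) + 1·(-3) + 5·(-10)
  = 8 - 3 - 50
  = -45
Equation: -2x + y + 5z = -45

-2x + y + 5z = -45


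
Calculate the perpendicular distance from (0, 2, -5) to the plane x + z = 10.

distance = |a·x₀ + b·y₀ + c·z₀ - d| / √(a² + b² + c²)
  = |1·0 + 0·2 + 1·(-5) - 10| / √(1² + 0² + 1²)
  = |0 + 0 - 5 - 10| / √(1 + 0 + 1)
  = |-15| / √2
  = 15 / 1.414
  ≈ 10.61

10.61


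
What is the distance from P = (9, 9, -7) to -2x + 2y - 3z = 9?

distance = |a·x₀ + b·y₀ + c·z₀ - d| / √(a² + b² + c²)
  = |(-2)·9 + 2·9 + (-3)·(-7) - 9| / √((-2)² + 2² + (-3)²)
  = |-18 + 18 + 21 - 9| / √(4 + 4 + 9)
  = |12| / √17
  = 12 / 4.123
  ≈ 2.91

2.91


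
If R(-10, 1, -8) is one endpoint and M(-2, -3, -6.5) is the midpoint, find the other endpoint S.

S = 2M - R
  = (2·(-2) - (-10), 2·(-3) - 1, 2·(-6.5) - (-8))
  = (-4 + 10, -6 - 1, -13 + 8)
  = (6, -7, -5)

(6, -7, -5)


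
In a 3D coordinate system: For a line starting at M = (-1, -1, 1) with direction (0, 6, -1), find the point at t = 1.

P(t) = M + t·d
  = (-1 + 0·1, -1 + 6·1, 1 + (-1)·1)
  = (-1 + 0, -1 + 6, 1 - 1)
  = (-1, 5, 0)

(-1, 5, 0)


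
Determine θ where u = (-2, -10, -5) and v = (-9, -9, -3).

u·v = (-2)·(-9) + (-10)·(-9) + (-5)·(-3) = 18 + 90 + 15 = 123
|u| = √((-2)² + (-10)² + (-5)²) = √129 ≈ 11.36
|v| = √((-9)² + (-9)² + (-3)²) = √171 ≈ 13.08
cos θ = (u·v)/(|u||v|) = 123/(11.36·13.08) ≈ 0.8282
θ = arccos(0.8282) ≈ 34.09°

34.09°


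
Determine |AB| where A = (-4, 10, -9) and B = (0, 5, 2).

d = √[(x₂-x₁)² + (y₂-y₁)² + (z₂-z₁)²]
  = √[4² + (-5)² + 11²]
  = √[16 + 25 + 121]
  = √162
  ≈ 12.73

12.73


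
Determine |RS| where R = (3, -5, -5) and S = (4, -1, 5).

d = √[(x₂-x₁)² + (y₂-y₁)² + (z₂-z₁)²]
  = √[1² + 4² + 10²]
  = √[1 + 16 + 100]
  = √117
  ≈ 10.82

10.82


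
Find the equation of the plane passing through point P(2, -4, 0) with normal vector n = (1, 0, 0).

The plane through P with normal n = (a, b, c) satisfies n·(r - P) = 0,
i.e. ax + by + cz = a·x₀ + b·y₀ + c·z₀.
d = 1·2 + 0·(-4) + 0·0
  = 2 + 0 + 0
  = 2
Equation: x = 2

x = 2


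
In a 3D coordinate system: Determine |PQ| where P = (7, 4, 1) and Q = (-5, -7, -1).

d = √[(x₂-x₁)² + (y₂-y₁)² + (z₂-z₁)²]
  = √[(-12)² + (-11)² + (-2)²]
  = √[144 + 121 + 4]
  = √269
  ≈ 16.4

16.4


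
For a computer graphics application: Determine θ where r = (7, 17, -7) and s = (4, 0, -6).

r·s = 7·4 + 17·0 + (-7)·(-6) = 28 + 0 + 42 = 70
|r| = √(7² + 17² + (-7)²) = √387 ≈ 19.67
|s| = √(4² + 0² + (-6)²) = √52 ≈ 7.211
cos θ = (r·s)/(|r||s|) = 70/(19.67·7.211) ≈ 0.4934
θ = arccos(0.4934) ≈ 60.43°

60.43°


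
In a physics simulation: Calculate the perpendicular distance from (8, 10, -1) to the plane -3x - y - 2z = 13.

distance = |a·x₀ + b·y₀ + c·z₀ - d| / √(a² + b² + c²)
  = |(-3)·8 + (-1)·10 + (-2)·(-1) - 13| / √((-3)² + (-1)² + (-2)²)
  = |-24 - 10 + 2 - 13| / √(9 + 1 + 4)
  = |-45| / √14
  = 45 / 3.742
  ≈ 12.03

12.03


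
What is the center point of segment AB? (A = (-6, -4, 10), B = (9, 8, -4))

M = ((x₁+x₂)/2, (y₁+y₂)/2, (z₁+z₂)/2)
  = ((-6 + 9)/2, (-4 + 8)/2, (10 - 4)/2)
  = (3/2, 4/2, 6/2)
  = (1.5, 2, 3)

(1.5, 2, 3)


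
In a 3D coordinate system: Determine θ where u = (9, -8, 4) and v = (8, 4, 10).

u·v = 9·8 + (-8)·4 + 4·10 = 72 - 32 + 40 = 80
|u| = √(9² + (-8)² + 4²) = √161 ≈ 12.69
|v| = √(8² + 4² + 10²) = √180 ≈ 13.42
cos θ = (u·v)/(|u||v|) = 80/(12.69·13.42) ≈ 0.4699
θ = arccos(0.4699) ≈ 61.97°

61.97°


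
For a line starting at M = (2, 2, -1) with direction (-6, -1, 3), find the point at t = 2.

P(t) = M + t·d
  = (2 + (-6)·2, 2 + (-1)·2, -1 + 3·2)
  = (2 - 12, 2 - 2, -1 + 6)
  = (-10, 0, 5)

(-10, 0, 5)


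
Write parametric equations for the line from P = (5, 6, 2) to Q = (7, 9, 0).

Direction vector d = Q - P = (7 - 5, 9 - 6, 0 - 2) = (2, 3, -2)
Parametric form r = P + t·d:
x = 5 + 2t, y = 6 + 3t, z = 2 - 2t

x = 5 + 2t, y = 6 + 3t, z = 2 - 2t


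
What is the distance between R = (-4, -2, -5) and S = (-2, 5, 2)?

d = √[(x₂-x₁)² + (y₂-y₁)² + (z₂-z₁)²]
  = √[2² + 7² + 7²]
  = √[4 + 49 + 49]
  = √102
  ≈ 10.1

10.1


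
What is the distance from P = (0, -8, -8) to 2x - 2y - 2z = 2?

distance = |a·x₀ + b·y₀ + c·z₀ - d| / √(a² + b² + c²)
  = |2·0 + (-2)·(-8) + (-2)·(-8) - 2| / √(2² + (-2)² + (-2)²)
  = |0 + 16 + 16 - 2| / √(4 + 4 + 4)
  = |30| / √12
  = 30 / 3.464
  ≈ 8.66

8.66


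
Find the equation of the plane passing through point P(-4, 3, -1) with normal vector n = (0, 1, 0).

The plane through P with normal n = (a, b, c) satisfies n·(r - P) = 0,
i.e. ax + by + cz = a·x₀ + b·y₀ + c·z₀.
d = 0·(-4) + 1·3 + 0·(-1)
  = 0 + 3 + 0
  = 3
Equation: y = 3

y = 3


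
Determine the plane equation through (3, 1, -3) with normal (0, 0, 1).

The plane through P with normal n = (a, b, c) satisfies n·(r - P) = 0,
i.e. ax + by + cz = a·x₀ + b·y₀ + c·z₀.
d = 0·3 + 0·1 + 1·(-3)
  = 0 + 0 - 3
  = -3
Equation: z = -3

z = -3


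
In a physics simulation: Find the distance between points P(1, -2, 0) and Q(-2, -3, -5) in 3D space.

d = √[(x₂-x₁)² + (y₂-y₁)² + (z₂-z₁)²]
  = √[(-3)² + (-1)² + (-5)²]
  = √[9 + 1 + 25]
  = √35
  ≈ 5.916

5.916


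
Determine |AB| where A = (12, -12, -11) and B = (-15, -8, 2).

d = √[(x₂-x₁)² + (y₂-y₁)² + (z₂-z₁)²]
  = √[(-27)² + 4² + 13²]
  = √[729 + 16 + 169]
  = √914
  ≈ 30.23

30.23


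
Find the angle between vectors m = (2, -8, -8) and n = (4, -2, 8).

m·n = 2·4 + (-8)·(-2) + (-8)·8 = 8 + 16 - 64 = -40
|m| = √(2² + (-8)² + (-8)²) = √132 ≈ 11.49
|n| = √(4² + (-2)² + 8²) = √84 ≈ 9.165
cos θ = (m·n)/(|m||n|) = -40/(11.49·9.165) ≈ -0.3799
θ = arccos(-0.3799) ≈ 112.3°

112.3°


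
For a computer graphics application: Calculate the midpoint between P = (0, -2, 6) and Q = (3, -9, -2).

M = ((x₁+x₂)/2, (y₁+y₂)/2, (z₁+z₂)/2)
  = ((0 + 3)/2, (-2 - 9)/2, (6 - 2)/2)
  = (3/2, -11/2, 4/2)
  = (1.5, -5.5, 2)

(1.5, -5.5, 2)


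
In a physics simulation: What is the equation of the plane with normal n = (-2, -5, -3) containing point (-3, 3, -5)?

The plane through P with normal n = (a, b, c) satisfies n·(r - P) = 0,
i.e. ax + by + cz = a·x₀ + b·y₀ + c·z₀.
d = (-2)·(-3) + (-5)·3 + (-3)·(-5)
  = 6 - 15 + 15
  = 6
Equation: -2x - 5y - 3z = 6

-2x - 5y - 3z = 6


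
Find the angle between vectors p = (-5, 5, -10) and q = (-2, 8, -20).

p·q = (-5)·(-2) + 5·8 + (-10)·(-20) = 10 + 40 + 200 = 250
|p| = √((-5)² + 5² + (-10)²) = √150 ≈ 12.25
|q| = √((-2)² + 8² + (-20)²) = √468 ≈ 21.63
cos θ = (p·q)/(|p||q|) = 250/(12.25·21.63) ≈ 0.9436
θ = arccos(0.9436) ≈ 19.34°

19.34°


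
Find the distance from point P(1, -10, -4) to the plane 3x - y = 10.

distance = |a·x₀ + b·y₀ + c·z₀ - d| / √(a² + b² + c²)
  = |3·1 + (-1)·(-10) + 0·(-4) - 10| / √(3² + (-1)² + 0²)
  = |3 + 10 + 0 - 10| / √(9 + 1 + 0)
  = |3| / √10
  = 3 / 3.162
  ≈ 0.9487

0.9487


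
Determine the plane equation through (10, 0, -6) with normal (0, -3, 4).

The plane through P with normal n = (a, b, c) satisfies n·(r - P) = 0,
i.e. ax + by + cz = a·x₀ + b·y₀ + c·z₀.
d = 0·10 + (-3)·0 + 4·(-6)
  = 0 + 0 - 24
  = -24
Equation: -3y + 4z = -24

-3y + 4z = -24


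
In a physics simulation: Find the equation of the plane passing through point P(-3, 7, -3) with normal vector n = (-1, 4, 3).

The plane through P with normal n = (a, b, c) satisfies n·(r - P) = 0,
i.e. ax + by + cz = a·x₀ + b·y₀ + c·z₀.
d = (-1)·(-3) + 4·7 + 3·(-3)
  = 3 + 28 - 9
  = 22
Equation: -x + 4y + 3z = 22

-x + 4y + 3z = 22


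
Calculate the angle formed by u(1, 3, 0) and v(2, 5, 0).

u·v = 1·2 + 3·5 + 0·0 = 2 + 15 + 0 = 17
|u| = √(1² + 3² + 0²) = √10 ≈ 3.162
|v| = √(2² + 5² + 0²) = √29 ≈ 5.385
cos θ = (u·v)/(|u||v|) = 17/(3.162·5.385) ≈ 0.9983
θ = arccos(0.9983) ≈ 3.366°

3.366°


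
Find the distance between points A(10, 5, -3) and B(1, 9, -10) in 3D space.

d = √[(x₂-x₁)² + (y₂-y₁)² + (z₂-z₁)²]
  = √[(-9)² + 4² + (-7)²]
  = √[81 + 16 + 49]
  = √146
  ≈ 12.08

12.08


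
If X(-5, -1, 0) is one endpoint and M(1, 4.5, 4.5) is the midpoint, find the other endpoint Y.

Y = 2M - X
  = (2·1 - (-5), 2·4.5 - (-1), 2·4.5 - 0)
  = (2 + 5, 9 + 1, 9 + 0)
  = (7, 10, 9)

(7, 10, 9)


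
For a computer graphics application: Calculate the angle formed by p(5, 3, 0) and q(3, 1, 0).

p·q = 5·3 + 3·1 + 0·0 = 15 + 3 + 0 = 18
|p| = √(5² + 3² + 0²) = √34 ≈ 5.831
|q| = √(3² + 1² + 0²) = √10 ≈ 3.162
cos θ = (p·q)/(|p||q|) = 18/(5.831·3.162) ≈ 0.9762
θ = arccos(0.9762) ≈ 12.53°

12.53°


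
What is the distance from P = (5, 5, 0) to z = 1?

distance = |a·x₀ + b·y₀ + c·z₀ - d| / √(a² + b² + c²)
  = |0·5 + 0·5 + 1·0 - 1| / √(0² + 0² + 1²)
  = |0 + 0 + 0 - 1| / √(0 + 0 + 1)
  = |-1| / √1
  = 1 / 1
  ≈ 1

1


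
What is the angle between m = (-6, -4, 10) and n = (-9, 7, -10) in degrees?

m·n = (-6)·(-9) + (-4)·7 + 10·(-10) = 54 - 28 - 100 = -74
|m| = √((-6)² + (-4)² + 10²) = √152 ≈ 12.33
|n| = √((-9)² + 7² + (-10)²) = √230 ≈ 15.17
cos θ = (m·n)/(|m||n|) = -74/(12.33·15.17) ≈ -0.3958
θ = arccos(-0.3958) ≈ 113.3°

113.3°


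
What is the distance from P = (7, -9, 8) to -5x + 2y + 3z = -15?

distance = |a·x₀ + b·y₀ + c·z₀ - d| / √(a² + b² + c²)
  = |(-5)·7 + 2·(-9) + 3·8 - (-15)| / √((-5)² + 2² + 3²)
  = |-35 - 18 + 24 + 15| / √(25 + 4 + 9)
  = |-14| / √38
  = 14 / 6.164
  ≈ 2.271

2.271


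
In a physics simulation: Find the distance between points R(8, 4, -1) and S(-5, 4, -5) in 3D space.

d = √[(x₂-x₁)² + (y₂-y₁)² + (z₂-z₁)²]
  = √[(-13)² + 0² + (-4)²]
  = √[169 + 0 + 16]
  = √185
  ≈ 13.6

13.6


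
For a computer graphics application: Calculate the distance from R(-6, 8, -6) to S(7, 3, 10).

d = √[(x₂-x₁)² + (y₂-y₁)² + (z₂-z₁)²]
  = √[13² + (-5)² + 16²]
  = √[169 + 25 + 256]
  = √450
  ≈ 21.21

21.21


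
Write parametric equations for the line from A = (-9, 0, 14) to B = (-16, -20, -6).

Direction vector d = B - A = (-16 + 9, -20 + 0, -6 - 14) = (-7, -20, -20)
Parametric form r = A + t·d:
x = -9 - 7t, y = 0 - 20t, z = 14 - 20t

x = -9 - 7t, y = 0 - 20t, z = 14 - 20t


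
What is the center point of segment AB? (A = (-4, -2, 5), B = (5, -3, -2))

M = ((x₁+x₂)/2, (y₁+y₂)/2, (z₁+z₂)/2)
  = ((-4 + 5)/2, (-2 - 3)/2, (5 - 2)/2)
  = (1/2, -5/2, 3/2)
  = (0.5, -2.5, 1.5)

(0.5, -2.5, 1.5)


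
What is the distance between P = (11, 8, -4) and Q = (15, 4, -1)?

d = √[(x₂-x₁)² + (y₂-y₁)² + (z₂-z₁)²]
  = √[4² + (-4)² + 3²]
  = √[16 + 16 + 9]
  = √41
  ≈ 6.403

6.403


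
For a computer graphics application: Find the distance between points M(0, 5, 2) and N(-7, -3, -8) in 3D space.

d = √[(x₂-x₁)² + (y₂-y₁)² + (z₂-z₁)²]
  = √[(-7)² + (-8)² + (-10)²]
  = √[49 + 64 + 100]
  = √213
  ≈ 14.59

14.59


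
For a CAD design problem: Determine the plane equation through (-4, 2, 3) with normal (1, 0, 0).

The plane through P with normal n = (a, b, c) satisfies n·(r - P) = 0,
i.e. ax + by + cz = a·x₀ + b·y₀ + c·z₀.
d = 1·(-4) + 0·2 + 0·3
  = -4 + 0 + 0
  = -4
Equation: x = -4

x = -4


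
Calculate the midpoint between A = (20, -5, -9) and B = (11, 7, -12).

M = ((x₁+x₂)/2, (y₁+y₂)/2, (z₁+z₂)/2)
  = ((20 + 11)/2, (-5 + 7)/2, (-9 - 12)/2)
  = (31/2, 2/2, -21/2)
  = (15.5, 1, -10.5)

(15.5, 1, -10.5)


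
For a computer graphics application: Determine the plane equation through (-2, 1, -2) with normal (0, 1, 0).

The plane through P with normal n = (a, b, c) satisfies n·(r - P) = 0,
i.e. ax + by + cz = a·x₀ + b·y₀ + c·z₀.
d = 0·(-2) + 1·1 + 0·(-2)
  = 0 + 1 + 0
  = 1
Equation: y = 1

y = 1


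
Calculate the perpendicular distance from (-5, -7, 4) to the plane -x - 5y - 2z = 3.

distance = |a·x₀ + b·y₀ + c·z₀ - d| / √(a² + b² + c²)
  = |(-1)·(-5) + (-5)·(-7) + (-2)·4 - 3| / √((-1)² + (-5)² + (-2)²)
  = |5 + 35 - 8 - 3| / √(1 + 25 + 4)
  = |29| / √30
  = 29 / 5.477
  ≈ 5.295

5.295


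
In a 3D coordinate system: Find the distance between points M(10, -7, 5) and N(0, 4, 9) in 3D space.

d = √[(x₂-x₁)² + (y₂-y₁)² + (z₂-z₁)²]
  = √[(-10)² + 11² + 4²]
  = √[100 + 121 + 16]
  = √237
  ≈ 15.39

15.39


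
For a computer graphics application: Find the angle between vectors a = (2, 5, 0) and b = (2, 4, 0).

a·b = 2·2 + 5·4 + 0·0 = 4 + 20 + 0 = 24
|a| = √(2² + 5² + 0²) = √29 ≈ 5.385
|b| = √(2² + 4² + 0²) = √20 ≈ 4.472
cos θ = (a·b)/(|a||b|) = 24/(5.385·4.472) ≈ 0.9965
θ = arccos(0.9965) ≈ 4.764°

4.764°


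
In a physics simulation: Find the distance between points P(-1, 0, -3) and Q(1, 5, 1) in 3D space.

d = √[(x₂-x₁)² + (y₂-y₁)² + (z₂-z₁)²]
  = √[2² + 5² + 4²]
  = √[4 + 25 + 16]
  = √45
  ≈ 6.708

6.708


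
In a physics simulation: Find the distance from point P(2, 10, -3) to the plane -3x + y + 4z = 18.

distance = |a·x₀ + b·y₀ + c·z₀ - d| / √(a² + b² + c²)
  = |(-3)·2 + 1·10 + 4·(-3) - 18| / √((-3)² + 1² + 4²)
  = |-6 + 10 - 12 - 18| / √(9 + 1 + 16)
  = |-26| / √26
  = 26 / 5.099
  ≈ 5.099

5.099


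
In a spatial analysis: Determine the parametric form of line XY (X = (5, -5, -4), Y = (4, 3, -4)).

Direction vector d = Y - X = (4 - 5, 3 + 5, -4 + 4) = (-1, 8, 0)
Parametric form r = X + t·d:
x = 5 - t, y = -5 + 8t, z = -4

x = 5 - t, y = -5 + 8t, z = -4


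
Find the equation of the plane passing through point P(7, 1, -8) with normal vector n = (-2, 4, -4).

The plane through P with normal n = (a, b, c) satisfies n·(r - P) = 0,
i.e. ax + by + cz = a·x₀ + b·y₀ + c·z₀.
d = (-2)·7 + 4·1 + (-4)·(-8)
  = -14 + 4 + 32
  = 22
Equation: -2x + 4y - 4z = 22

-2x + 4y - 4z = 22


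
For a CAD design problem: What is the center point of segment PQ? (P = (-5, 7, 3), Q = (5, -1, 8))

M = ((x₁+x₂)/2, (y₁+y₂)/2, (z₁+z₂)/2)
  = ((-5 + 5)/2, (7 - 1)/2, (3 + 8)/2)
  = (0/2, 6/2, 11/2)
  = (0, 3, 5.5)

(0, 3, 5.5)


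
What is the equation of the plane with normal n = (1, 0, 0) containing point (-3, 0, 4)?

The plane through P with normal n = (a, b, c) satisfies n·(r - P) = 0,
i.e. ax + by + cz = a·x₀ + b·y₀ + c·z₀.
d = 1·(-3) + 0·0 + 0·4
  = -3 + 0 + 0
  = -3
Equation: x = -3

x = -3


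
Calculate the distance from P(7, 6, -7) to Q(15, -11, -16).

d = √[(x₂-x₁)² + (y₂-y₁)² + (z₂-z₁)²]
  = √[8² + (-17)² + (-9)²]
  = √[64 + 289 + 81]
  = √434
  ≈ 20.83

20.83


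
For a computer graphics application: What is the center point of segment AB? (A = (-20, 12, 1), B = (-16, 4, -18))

M = ((x₁+x₂)/2, (y₁+y₂)/2, (z₁+z₂)/2)
  = ((-20 - 16)/2, (12 + 4)/2, (1 - 18)/2)
  = (-36/2, 16/2, -17/2)
  = (-18, 8, -8.5)

(-18, 8, -8.5)


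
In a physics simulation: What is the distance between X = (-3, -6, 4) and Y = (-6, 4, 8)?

d = √[(x₂-x₁)² + (y₂-y₁)² + (z₂-z₁)²]
  = √[(-3)² + 10² + 4²]
  = √[9 + 100 + 16]
  = √125
  ≈ 11.18

11.18


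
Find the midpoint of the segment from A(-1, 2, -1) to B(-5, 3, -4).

M = ((x₁+x₂)/2, (y₁+y₂)/2, (z₁+z₂)/2)
  = ((-1 - 5)/2, (2 + 3)/2, (-1 - 4)/2)
  = (-6/2, 5/2, -5/2)
  = (-3, 2.5, -2.5)

(-3, 2.5, -2.5)


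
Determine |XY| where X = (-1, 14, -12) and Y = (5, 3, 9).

d = √[(x₂-x₁)² + (y₂-y₁)² + (z₂-z₁)²]
  = √[6² + (-11)² + 21²]
  = √[36 + 121 + 441]
  = √598
  ≈ 24.45

24.45


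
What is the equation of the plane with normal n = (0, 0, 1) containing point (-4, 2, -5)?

The plane through P with normal n = (a, b, c) satisfies n·(r - P) = 0,
i.e. ax + by + cz = a·x₀ + b·y₀ + c·z₀.
d = 0·(-4) + 0·2 + 1·(-5)
  = 0 + 0 - 5
  = -5
Equation: z = -5

z = -5


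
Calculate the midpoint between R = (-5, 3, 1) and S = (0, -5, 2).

M = ((x₁+x₂)/2, (y₁+y₂)/2, (z₁+z₂)/2)
  = ((-5 + 0)/2, (3 - 5)/2, (1 + 2)/2)
  = (-5/2, -2/2, 3/2)
  = (-2.5, -1, 1.5)

(-2.5, -1, 1.5)
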